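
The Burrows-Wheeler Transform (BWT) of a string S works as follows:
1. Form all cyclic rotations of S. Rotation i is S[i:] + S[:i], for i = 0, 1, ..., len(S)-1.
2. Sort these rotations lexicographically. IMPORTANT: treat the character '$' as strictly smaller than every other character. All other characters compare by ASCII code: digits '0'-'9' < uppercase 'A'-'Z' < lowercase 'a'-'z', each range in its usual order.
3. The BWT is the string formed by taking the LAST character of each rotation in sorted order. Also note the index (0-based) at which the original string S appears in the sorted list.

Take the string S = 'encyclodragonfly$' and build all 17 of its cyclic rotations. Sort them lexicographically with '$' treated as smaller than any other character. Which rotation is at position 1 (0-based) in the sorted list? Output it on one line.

Answer: agonfly$encyclodr

Derivation:
All 17 rotations (rotation i = S[i:]+S[:i]):
  rot[0] = encyclodragonfly$
  rot[1] = ncyclodragonfly$e
  rot[2] = cyclodragonfly$en
  rot[3] = yclodragonfly$enc
  rot[4] = clodragonfly$ency
  rot[5] = lodragonfly$encyc
  rot[6] = odragonfly$encycl
  rot[7] = dragonfly$encyclo
  rot[8] = ragonfly$encyclod
  rot[9] = agonfly$encyclodr
  rot[10] = gonfly$encyclodra
  rot[11] = onfly$encyclodrag
  rot[12] = nfly$encyclodrago
  rot[13] = fly$encyclodragon
  rot[14] = ly$encyclodragonf
  rot[15] = y$encyclodragonfl
  rot[16] = $encyclodragonfly
Sorted (with $ < everything):
  sorted[0] = $encyclodragonfly
  sorted[1] = agonfly$encyclodr
  sorted[2] = clodragonfly$ency
  sorted[3] = cyclodragonfly$en
  sorted[4] = dragonfly$encyclo
  sorted[5] = encyclodragonfly$
  sorted[6] = fly$encyclodragon
  sorted[7] = gonfly$encyclodra
  sorted[8] = lodragonfly$encyc
  sorted[9] = ly$encyclodragonf
  sorted[10] = ncyclodragonfly$e
  sorted[11] = nfly$encyclodrago
  sorted[12] = odragonfly$encycl
  sorted[13] = onfly$encyclodrag
  sorted[14] = ragonfly$encyclod
  sorted[15] = y$encyclodragonfl
  sorted[16] = yclodragonfly$enc
sorted[1] = agonfly$encyclodr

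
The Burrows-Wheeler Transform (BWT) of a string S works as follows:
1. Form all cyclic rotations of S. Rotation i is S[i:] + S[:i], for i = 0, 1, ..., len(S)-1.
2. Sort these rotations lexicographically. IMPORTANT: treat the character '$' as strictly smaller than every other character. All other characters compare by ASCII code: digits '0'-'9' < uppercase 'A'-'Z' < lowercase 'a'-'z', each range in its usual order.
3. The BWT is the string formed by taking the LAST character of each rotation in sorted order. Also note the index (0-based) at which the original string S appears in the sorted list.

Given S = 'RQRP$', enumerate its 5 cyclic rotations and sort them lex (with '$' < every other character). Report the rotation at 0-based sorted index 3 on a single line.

Answer: RP$RQ

Derivation:
All 5 rotations (rotation i = S[i:]+S[:i]):
  rot[0] = RQRP$
  rot[1] = QRP$R
  rot[2] = RP$RQ
  rot[3] = P$RQR
  rot[4] = $RQRP
Sorted (with $ < everything):
  sorted[0] = $RQRP
  sorted[1] = P$RQR
  sorted[2] = QRP$R
  sorted[3] = RP$RQ
  sorted[4] = RQRP$
sorted[3] = RP$RQ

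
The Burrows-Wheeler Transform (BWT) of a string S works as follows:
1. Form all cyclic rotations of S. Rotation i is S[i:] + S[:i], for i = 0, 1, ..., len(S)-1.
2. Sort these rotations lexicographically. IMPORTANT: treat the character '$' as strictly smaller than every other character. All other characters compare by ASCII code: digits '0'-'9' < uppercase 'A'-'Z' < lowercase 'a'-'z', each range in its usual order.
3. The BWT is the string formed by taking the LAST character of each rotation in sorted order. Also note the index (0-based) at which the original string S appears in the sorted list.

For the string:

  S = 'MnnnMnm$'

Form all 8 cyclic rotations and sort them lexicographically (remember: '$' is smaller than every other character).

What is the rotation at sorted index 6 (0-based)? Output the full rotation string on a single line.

Answer: nnMnm$Mn

Derivation:
All 8 rotations (rotation i = S[i:]+S[:i]):
  rot[0] = MnnnMnm$
  rot[1] = nnnMnm$M
  rot[2] = nnMnm$Mn
  rot[3] = nMnm$Mnn
  rot[4] = Mnm$Mnnn
  rot[5] = nm$MnnnM
  rot[6] = m$MnnnMn
  rot[7] = $MnnnMnm
Sorted (with $ < everything):
  sorted[0] = $MnnnMnm
  sorted[1] = Mnm$Mnnn
  sorted[2] = MnnnMnm$
  sorted[3] = m$MnnnMn
  sorted[4] = nMnm$Mnn
  sorted[5] = nm$MnnnM
  sorted[6] = nnMnm$Mn
  sorted[7] = nnnMnm$M
sorted[6] = nnMnm$Mn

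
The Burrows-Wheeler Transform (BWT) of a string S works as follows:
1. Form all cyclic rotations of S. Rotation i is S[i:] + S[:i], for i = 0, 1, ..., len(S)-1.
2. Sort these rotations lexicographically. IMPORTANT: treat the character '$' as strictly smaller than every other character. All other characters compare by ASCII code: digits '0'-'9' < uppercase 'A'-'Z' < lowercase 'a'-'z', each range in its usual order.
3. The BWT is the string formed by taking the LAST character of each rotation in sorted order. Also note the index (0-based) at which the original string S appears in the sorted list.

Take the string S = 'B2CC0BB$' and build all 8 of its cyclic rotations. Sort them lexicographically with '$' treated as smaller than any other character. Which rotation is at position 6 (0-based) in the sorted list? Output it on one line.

Answer: C0BB$B2C

Derivation:
All 8 rotations (rotation i = S[i:]+S[:i]):
  rot[0] = B2CC0BB$
  rot[1] = 2CC0BB$B
  rot[2] = CC0BB$B2
  rot[3] = C0BB$B2C
  rot[4] = 0BB$B2CC
  rot[5] = BB$B2CC0
  rot[6] = B$B2CC0B
  rot[7] = $B2CC0BB
Sorted (with $ < everything):
  sorted[0] = $B2CC0BB
  sorted[1] = 0BB$B2CC
  sorted[2] = 2CC0BB$B
  sorted[3] = B$B2CC0B
  sorted[4] = B2CC0BB$
  sorted[5] = BB$B2CC0
  sorted[6] = C0BB$B2C
  sorted[7] = CC0BB$B2
sorted[6] = C0BB$B2C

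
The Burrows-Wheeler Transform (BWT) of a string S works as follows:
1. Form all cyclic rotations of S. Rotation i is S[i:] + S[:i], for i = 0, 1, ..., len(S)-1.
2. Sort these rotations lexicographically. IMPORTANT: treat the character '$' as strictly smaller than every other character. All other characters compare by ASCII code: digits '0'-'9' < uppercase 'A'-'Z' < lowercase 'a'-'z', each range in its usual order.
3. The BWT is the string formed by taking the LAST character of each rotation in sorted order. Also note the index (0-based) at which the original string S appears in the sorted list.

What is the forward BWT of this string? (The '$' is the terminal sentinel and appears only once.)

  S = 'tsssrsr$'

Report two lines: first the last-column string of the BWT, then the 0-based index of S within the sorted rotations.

All 8 rotations (rotation i = S[i:]+S[:i]):
  rot[0] = tsssrsr$
  rot[1] = sssrsr$t
  rot[2] = ssrsr$ts
  rot[3] = srsr$tss
  rot[4] = rsr$tsss
  rot[5] = sr$tsssr
  rot[6] = r$tsssrs
  rot[7] = $tsssrsr
Sorted (with $ < everything):
  sorted[0] = $tsssrsr  (last char: 'r')
  sorted[1] = r$tsssrs  (last char: 's')
  sorted[2] = rsr$tsss  (last char: 's')
  sorted[3] = sr$tsssr  (last char: 'r')
  sorted[4] = srsr$tss  (last char: 's')
  sorted[5] = ssrsr$ts  (last char: 's')
  sorted[6] = sssrsr$t  (last char: 't')
  sorted[7] = tsssrsr$  (last char: '$')
Last column: rssrsst$
Original string S is at sorted index 7

Answer: rssrsst$
7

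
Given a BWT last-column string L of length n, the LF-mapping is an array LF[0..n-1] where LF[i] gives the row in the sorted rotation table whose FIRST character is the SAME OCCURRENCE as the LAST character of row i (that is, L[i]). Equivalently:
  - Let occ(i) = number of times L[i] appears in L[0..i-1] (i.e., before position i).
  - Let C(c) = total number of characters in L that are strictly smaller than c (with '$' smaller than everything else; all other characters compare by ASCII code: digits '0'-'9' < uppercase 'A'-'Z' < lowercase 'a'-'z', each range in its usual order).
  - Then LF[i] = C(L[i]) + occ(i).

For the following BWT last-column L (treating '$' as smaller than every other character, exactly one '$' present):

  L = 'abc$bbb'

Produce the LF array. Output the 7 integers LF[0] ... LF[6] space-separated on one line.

Answer: 1 2 6 0 3 4 5

Derivation:
Char counts: '$':1, 'a':1, 'b':4, 'c':1
C (first-col start): C('$')=0, C('a')=1, C('b')=2, C('c')=6
L[0]='a': occ=0, LF[0]=C('a')+0=1+0=1
L[1]='b': occ=0, LF[1]=C('b')+0=2+0=2
L[2]='c': occ=0, LF[2]=C('c')+0=6+0=6
L[3]='$': occ=0, LF[3]=C('$')+0=0+0=0
L[4]='b': occ=1, LF[4]=C('b')+1=2+1=3
L[5]='b': occ=2, LF[5]=C('b')+2=2+2=4
L[6]='b': occ=3, LF[6]=C('b')+3=2+3=5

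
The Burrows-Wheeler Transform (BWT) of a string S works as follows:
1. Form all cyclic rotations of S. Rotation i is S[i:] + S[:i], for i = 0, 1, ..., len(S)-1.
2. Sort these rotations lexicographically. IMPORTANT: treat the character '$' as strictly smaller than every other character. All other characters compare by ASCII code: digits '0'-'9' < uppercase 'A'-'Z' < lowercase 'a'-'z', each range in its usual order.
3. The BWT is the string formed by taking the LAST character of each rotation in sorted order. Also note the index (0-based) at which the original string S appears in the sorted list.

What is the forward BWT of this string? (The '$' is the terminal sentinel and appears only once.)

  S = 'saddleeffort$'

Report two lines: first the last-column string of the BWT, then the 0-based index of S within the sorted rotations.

Answer: tsadleefdfo$r
11

Derivation:
All 13 rotations (rotation i = S[i:]+S[:i]):
  rot[0] = saddleeffort$
  rot[1] = addleeffort$s
  rot[2] = ddleeffort$sa
  rot[3] = dleeffort$sad
  rot[4] = leeffort$sadd
  rot[5] = eeffort$saddl
  rot[6] = effort$saddle
  rot[7] = ffort$saddlee
  rot[8] = fort$saddleef
  rot[9] = ort$saddleeff
  rot[10] = rt$saddleeffo
  rot[11] = t$saddleeffor
  rot[12] = $saddleeffort
Sorted (with $ < everything):
  sorted[0] = $saddleeffort  (last char: 't')
  sorted[1] = addleeffort$s  (last char: 's')
  sorted[2] = ddleeffort$sa  (last char: 'a')
  sorted[3] = dleeffort$sad  (last char: 'd')
  sorted[4] = eeffort$saddl  (last char: 'l')
  sorted[5] = effort$saddle  (last char: 'e')
  sorted[6] = ffort$saddlee  (last char: 'e')
  sorted[7] = fort$saddleef  (last char: 'f')
  sorted[8] = leeffort$sadd  (last char: 'd')
  sorted[9] = ort$saddleeff  (last char: 'f')
  sorted[10] = rt$saddleeffo  (last char: 'o')
  sorted[11] = saddleeffort$  (last char: '$')
  sorted[12] = t$saddleeffor  (last char: 'r')
Last column: tsadleefdfo$r
Original string S is at sorted index 11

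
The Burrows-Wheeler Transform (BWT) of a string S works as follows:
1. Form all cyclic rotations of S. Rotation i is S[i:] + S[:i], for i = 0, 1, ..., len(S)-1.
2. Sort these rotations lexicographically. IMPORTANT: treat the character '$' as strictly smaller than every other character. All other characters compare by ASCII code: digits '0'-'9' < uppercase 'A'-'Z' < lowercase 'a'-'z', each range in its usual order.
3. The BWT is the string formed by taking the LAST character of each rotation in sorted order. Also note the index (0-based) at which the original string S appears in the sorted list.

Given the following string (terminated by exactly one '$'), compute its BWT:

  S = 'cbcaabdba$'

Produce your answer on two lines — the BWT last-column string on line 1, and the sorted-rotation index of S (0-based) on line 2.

Answer: abcadcab$b
8

Derivation:
All 10 rotations (rotation i = S[i:]+S[:i]):
  rot[0] = cbcaabdba$
  rot[1] = bcaabdba$c
  rot[2] = caabdba$cb
  rot[3] = aabdba$cbc
  rot[4] = abdba$cbca
  rot[5] = bdba$cbcaa
  rot[6] = dba$cbcaab
  rot[7] = ba$cbcaabd
  rot[8] = a$cbcaabdb
  rot[9] = $cbcaabdba
Sorted (with $ < everything):
  sorted[0] = $cbcaabdba  (last char: 'a')
  sorted[1] = a$cbcaabdb  (last char: 'b')
  sorted[2] = aabdba$cbc  (last char: 'c')
  sorted[3] = abdba$cbca  (last char: 'a')
  sorted[4] = ba$cbcaabd  (last char: 'd')
  sorted[5] = bcaabdba$c  (last char: 'c')
  sorted[6] = bdba$cbcaa  (last char: 'a')
  sorted[7] = caabdba$cb  (last char: 'b')
  sorted[8] = cbcaabdba$  (last char: '$')
  sorted[9] = dba$cbcaab  (last char: 'b')
Last column: abcadcab$b
Original string S is at sorted index 8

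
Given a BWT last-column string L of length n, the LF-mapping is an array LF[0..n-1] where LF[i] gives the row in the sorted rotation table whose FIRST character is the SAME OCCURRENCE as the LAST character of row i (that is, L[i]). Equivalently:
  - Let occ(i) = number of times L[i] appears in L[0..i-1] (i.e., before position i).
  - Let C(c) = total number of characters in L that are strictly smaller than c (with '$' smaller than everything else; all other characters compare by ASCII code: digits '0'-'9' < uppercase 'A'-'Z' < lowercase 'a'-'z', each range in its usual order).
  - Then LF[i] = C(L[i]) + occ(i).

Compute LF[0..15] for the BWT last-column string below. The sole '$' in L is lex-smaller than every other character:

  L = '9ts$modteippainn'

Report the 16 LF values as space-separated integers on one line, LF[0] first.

Answer: 1 14 13 0 7 10 3 15 4 5 11 12 2 6 8 9

Derivation:
Char counts: '$':1, '9':1, 'a':1, 'd':1, 'e':1, 'i':2, 'm':1, 'n':2, 'o':1, 'p':2, 's':1, 't':2
C (first-col start): C('$')=0, C('9')=1, C('a')=2, C('d')=3, C('e')=4, C('i')=5, C('m')=7, C('n')=8, C('o')=10, C('p')=11, C('s')=13, C('t')=14
L[0]='9': occ=0, LF[0]=C('9')+0=1+0=1
L[1]='t': occ=0, LF[1]=C('t')+0=14+0=14
L[2]='s': occ=0, LF[2]=C('s')+0=13+0=13
L[3]='$': occ=0, LF[3]=C('$')+0=0+0=0
L[4]='m': occ=0, LF[4]=C('m')+0=7+0=7
L[5]='o': occ=0, LF[5]=C('o')+0=10+0=10
L[6]='d': occ=0, LF[6]=C('d')+0=3+0=3
L[7]='t': occ=1, LF[7]=C('t')+1=14+1=15
L[8]='e': occ=0, LF[8]=C('e')+0=4+0=4
L[9]='i': occ=0, LF[9]=C('i')+0=5+0=5
L[10]='p': occ=0, LF[10]=C('p')+0=11+0=11
L[11]='p': occ=1, LF[11]=C('p')+1=11+1=12
L[12]='a': occ=0, LF[12]=C('a')+0=2+0=2
L[13]='i': occ=1, LF[13]=C('i')+1=5+1=6
L[14]='n': occ=0, LF[14]=C('n')+0=8+0=8
L[15]='n': occ=1, LF[15]=C('n')+1=8+1=9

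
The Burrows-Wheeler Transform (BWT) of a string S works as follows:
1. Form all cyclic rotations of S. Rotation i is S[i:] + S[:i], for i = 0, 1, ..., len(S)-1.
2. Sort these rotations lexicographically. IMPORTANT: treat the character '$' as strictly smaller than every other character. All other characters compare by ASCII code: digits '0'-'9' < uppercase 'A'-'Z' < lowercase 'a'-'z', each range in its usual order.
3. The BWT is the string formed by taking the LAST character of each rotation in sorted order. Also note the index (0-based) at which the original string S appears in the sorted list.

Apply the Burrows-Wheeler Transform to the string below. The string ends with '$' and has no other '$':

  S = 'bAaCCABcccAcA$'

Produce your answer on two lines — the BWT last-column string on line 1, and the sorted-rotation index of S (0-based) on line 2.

Answer: AcCbcACaA$AccB
9

Derivation:
All 14 rotations (rotation i = S[i:]+S[:i]):
  rot[0] = bAaCCABcccAcA$
  rot[1] = AaCCABcccAcA$b
  rot[2] = aCCABcccAcA$bA
  rot[3] = CCABcccAcA$bAa
  rot[4] = CABcccAcA$bAaC
  rot[5] = ABcccAcA$bAaCC
  rot[6] = BcccAcA$bAaCCA
  rot[7] = cccAcA$bAaCCAB
  rot[8] = ccAcA$bAaCCABc
  rot[9] = cAcA$bAaCCABcc
  rot[10] = AcA$bAaCCABccc
  rot[11] = cA$bAaCCABcccA
  rot[12] = A$bAaCCABcccAc
  rot[13] = $bAaCCABcccAcA
Sorted (with $ < everything):
  sorted[0] = $bAaCCABcccAcA  (last char: 'A')
  sorted[1] = A$bAaCCABcccAc  (last char: 'c')
  sorted[2] = ABcccAcA$bAaCC  (last char: 'C')
  sorted[3] = AaCCABcccAcA$b  (last char: 'b')
  sorted[4] = AcA$bAaCCABccc  (last char: 'c')
  sorted[5] = BcccAcA$bAaCCA  (last char: 'A')
  sorted[6] = CABcccAcA$bAaC  (last char: 'C')
  sorted[7] = CCABcccAcA$bAa  (last char: 'a')
  sorted[8] = aCCABcccAcA$bA  (last char: 'A')
  sorted[9] = bAaCCABcccAcA$  (last char: '$')
  sorted[10] = cA$bAaCCABcccA  (last char: 'A')
  sorted[11] = cAcA$bAaCCABcc  (last char: 'c')
  sorted[12] = ccAcA$bAaCCABc  (last char: 'c')
  sorted[13] = cccAcA$bAaCCAB  (last char: 'B')
Last column: AcCbcACaA$AccB
Original string S is at sorted index 9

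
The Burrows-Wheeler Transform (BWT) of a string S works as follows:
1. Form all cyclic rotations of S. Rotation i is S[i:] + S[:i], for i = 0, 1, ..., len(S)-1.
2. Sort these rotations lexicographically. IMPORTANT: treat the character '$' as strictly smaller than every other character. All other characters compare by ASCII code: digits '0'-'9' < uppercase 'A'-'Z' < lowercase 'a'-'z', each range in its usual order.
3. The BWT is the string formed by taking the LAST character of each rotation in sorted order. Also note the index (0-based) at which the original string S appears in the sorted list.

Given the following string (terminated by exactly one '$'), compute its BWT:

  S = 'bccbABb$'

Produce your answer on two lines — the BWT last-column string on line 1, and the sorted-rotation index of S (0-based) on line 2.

Answer: bbABc$cb
5

Derivation:
All 8 rotations (rotation i = S[i:]+S[:i]):
  rot[0] = bccbABb$
  rot[1] = ccbABb$b
  rot[2] = cbABb$bc
  rot[3] = bABb$bcc
  rot[4] = ABb$bccb
  rot[5] = Bb$bccbA
  rot[6] = b$bccbAB
  rot[7] = $bccbABb
Sorted (with $ < everything):
  sorted[0] = $bccbABb  (last char: 'b')
  sorted[1] = ABb$bccb  (last char: 'b')
  sorted[2] = Bb$bccbA  (last char: 'A')
  sorted[3] = b$bccbAB  (last char: 'B')
  sorted[4] = bABb$bcc  (last char: 'c')
  sorted[5] = bccbABb$  (last char: '$')
  sorted[6] = cbABb$bc  (last char: 'c')
  sorted[7] = ccbABb$b  (last char: 'b')
Last column: bbABc$cb
Original string S is at sorted index 5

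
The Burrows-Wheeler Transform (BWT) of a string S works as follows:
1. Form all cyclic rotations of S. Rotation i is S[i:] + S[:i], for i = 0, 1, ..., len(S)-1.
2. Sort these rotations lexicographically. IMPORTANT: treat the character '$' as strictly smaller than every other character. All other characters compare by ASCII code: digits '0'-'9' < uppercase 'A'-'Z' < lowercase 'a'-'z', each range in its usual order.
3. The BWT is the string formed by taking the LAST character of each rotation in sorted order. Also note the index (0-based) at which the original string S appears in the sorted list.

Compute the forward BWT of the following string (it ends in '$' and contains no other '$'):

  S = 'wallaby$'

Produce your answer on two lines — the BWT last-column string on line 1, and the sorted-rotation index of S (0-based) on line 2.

All 8 rotations (rotation i = S[i:]+S[:i]):
  rot[0] = wallaby$
  rot[1] = allaby$w
  rot[2] = llaby$wa
  rot[3] = laby$wal
  rot[4] = aby$wall
  rot[5] = by$walla
  rot[6] = y$wallab
  rot[7] = $wallaby
Sorted (with $ < everything):
  sorted[0] = $wallaby  (last char: 'y')
  sorted[1] = aby$wall  (last char: 'l')
  sorted[2] = allaby$w  (last char: 'w')
  sorted[3] = by$walla  (last char: 'a')
  sorted[4] = laby$wal  (last char: 'l')
  sorted[5] = llaby$wa  (last char: 'a')
  sorted[6] = wallaby$  (last char: '$')
  sorted[7] = y$wallab  (last char: 'b')
Last column: ylwala$b
Original string S is at sorted index 6

Answer: ylwala$b
6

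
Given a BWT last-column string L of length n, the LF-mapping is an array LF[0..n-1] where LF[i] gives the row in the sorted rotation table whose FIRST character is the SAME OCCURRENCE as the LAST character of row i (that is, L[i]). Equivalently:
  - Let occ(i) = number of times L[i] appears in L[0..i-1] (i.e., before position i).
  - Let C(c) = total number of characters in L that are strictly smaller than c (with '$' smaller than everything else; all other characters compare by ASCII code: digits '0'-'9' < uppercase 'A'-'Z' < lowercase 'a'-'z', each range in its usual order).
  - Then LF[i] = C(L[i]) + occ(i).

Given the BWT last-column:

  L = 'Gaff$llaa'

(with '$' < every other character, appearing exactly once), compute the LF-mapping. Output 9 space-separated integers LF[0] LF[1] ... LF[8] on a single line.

Answer: 1 2 5 6 0 7 8 3 4

Derivation:
Char counts: '$':1, 'G':1, 'a':3, 'f':2, 'l':2
C (first-col start): C('$')=0, C('G')=1, C('a')=2, C('f')=5, C('l')=7
L[0]='G': occ=0, LF[0]=C('G')+0=1+0=1
L[1]='a': occ=0, LF[1]=C('a')+0=2+0=2
L[2]='f': occ=0, LF[2]=C('f')+0=5+0=5
L[3]='f': occ=1, LF[3]=C('f')+1=5+1=6
L[4]='$': occ=0, LF[4]=C('$')+0=0+0=0
L[5]='l': occ=0, LF[5]=C('l')+0=7+0=7
L[6]='l': occ=1, LF[6]=C('l')+1=7+1=8
L[7]='a': occ=1, LF[7]=C('a')+1=2+1=3
L[8]='a': occ=2, LF[8]=C('a')+2=2+2=4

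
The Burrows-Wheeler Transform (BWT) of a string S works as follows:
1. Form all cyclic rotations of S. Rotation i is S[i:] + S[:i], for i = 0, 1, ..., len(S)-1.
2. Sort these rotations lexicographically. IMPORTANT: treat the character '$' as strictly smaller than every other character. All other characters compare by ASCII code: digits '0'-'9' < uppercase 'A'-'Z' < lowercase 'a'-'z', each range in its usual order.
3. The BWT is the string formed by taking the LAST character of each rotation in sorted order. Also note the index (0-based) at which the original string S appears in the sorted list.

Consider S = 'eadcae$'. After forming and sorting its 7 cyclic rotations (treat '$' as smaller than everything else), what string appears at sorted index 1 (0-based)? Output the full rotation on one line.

All 7 rotations (rotation i = S[i:]+S[:i]):
  rot[0] = eadcae$
  rot[1] = adcae$e
  rot[2] = dcae$ea
  rot[3] = cae$ead
  rot[4] = ae$eadc
  rot[5] = e$eadca
  rot[6] = $eadcae
Sorted (with $ < everything):
  sorted[0] = $eadcae
  sorted[1] = adcae$e
  sorted[2] = ae$eadc
  sorted[3] = cae$ead
  sorted[4] = dcae$ea
  sorted[5] = e$eadca
  sorted[6] = eadcae$
sorted[1] = adcae$e

Answer: adcae$e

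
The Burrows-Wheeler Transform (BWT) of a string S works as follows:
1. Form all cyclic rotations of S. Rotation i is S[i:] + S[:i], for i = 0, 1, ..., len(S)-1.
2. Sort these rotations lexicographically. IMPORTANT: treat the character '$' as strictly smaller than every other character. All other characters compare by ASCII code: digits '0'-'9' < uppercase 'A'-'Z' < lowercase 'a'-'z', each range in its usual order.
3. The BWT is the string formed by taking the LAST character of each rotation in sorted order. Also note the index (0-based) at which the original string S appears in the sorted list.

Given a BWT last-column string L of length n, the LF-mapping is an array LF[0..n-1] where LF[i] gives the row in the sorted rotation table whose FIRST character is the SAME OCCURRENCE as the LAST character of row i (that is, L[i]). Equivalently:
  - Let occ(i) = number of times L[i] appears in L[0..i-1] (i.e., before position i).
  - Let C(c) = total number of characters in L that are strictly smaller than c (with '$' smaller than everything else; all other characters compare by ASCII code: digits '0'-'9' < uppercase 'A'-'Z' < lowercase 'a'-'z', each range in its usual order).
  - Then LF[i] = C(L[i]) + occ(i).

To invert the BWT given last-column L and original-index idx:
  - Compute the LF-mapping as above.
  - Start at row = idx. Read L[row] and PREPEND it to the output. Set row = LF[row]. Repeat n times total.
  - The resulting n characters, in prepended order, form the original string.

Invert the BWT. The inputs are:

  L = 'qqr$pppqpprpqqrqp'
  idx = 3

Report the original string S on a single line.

Answer: ppqqqrqprrppqppq$

Derivation:
LF mapping: 8 9 14 0 1 2 3 10 4 5 15 6 11 12 16 13 7
Walk LF starting at row 3, prepending L[row]:
  step 1: row=3, L[3]='$', prepend. Next row=LF[3]=0
  step 2: row=0, L[0]='q', prepend. Next row=LF[0]=8
  step 3: row=8, L[8]='p', prepend. Next row=LF[8]=4
  step 4: row=4, L[4]='p', prepend. Next row=LF[4]=1
  step 5: row=1, L[1]='q', prepend. Next row=LF[1]=9
  step 6: row=9, L[9]='p', prepend. Next row=LF[9]=5
  step 7: row=5, L[5]='p', prepend. Next row=LF[5]=2
  step 8: row=2, L[2]='r', prepend. Next row=LF[2]=14
  step 9: row=14, L[14]='r', prepend. Next row=LF[14]=16
  step 10: row=16, L[16]='p', prepend. Next row=LF[16]=7
  step 11: row=7, L[7]='q', prepend. Next row=LF[7]=10
  step 12: row=10, L[10]='r', prepend. Next row=LF[10]=15
  step 13: row=15, L[15]='q', prepend. Next row=LF[15]=13
  step 14: row=13, L[13]='q', prepend. Next row=LF[13]=12
  step 15: row=12, L[12]='q', prepend. Next row=LF[12]=11
  step 16: row=11, L[11]='p', prepend. Next row=LF[11]=6
  step 17: row=6, L[6]='p', prepend. Next row=LF[6]=3
Reversed output: ppqqqrqprrppqppq$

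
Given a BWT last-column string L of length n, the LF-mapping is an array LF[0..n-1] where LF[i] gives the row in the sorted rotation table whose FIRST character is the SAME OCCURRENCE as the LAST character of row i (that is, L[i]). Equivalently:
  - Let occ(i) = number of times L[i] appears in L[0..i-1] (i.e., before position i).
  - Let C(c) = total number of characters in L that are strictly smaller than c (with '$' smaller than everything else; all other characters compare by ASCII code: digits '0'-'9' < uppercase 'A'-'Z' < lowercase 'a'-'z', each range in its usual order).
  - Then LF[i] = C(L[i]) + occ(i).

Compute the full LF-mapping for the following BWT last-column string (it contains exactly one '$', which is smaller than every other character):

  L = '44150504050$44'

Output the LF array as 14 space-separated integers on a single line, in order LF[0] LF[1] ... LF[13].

Char counts: '$':1, '0':4, '1':1, '4':5, '5':3
C (first-col start): C('$')=0, C('0')=1, C('1')=5, C('4')=6, C('5')=11
L[0]='4': occ=0, LF[0]=C('4')+0=6+0=6
L[1]='4': occ=1, LF[1]=C('4')+1=6+1=7
L[2]='1': occ=0, LF[2]=C('1')+0=5+0=5
L[3]='5': occ=0, LF[3]=C('5')+0=11+0=11
L[4]='0': occ=0, LF[4]=C('0')+0=1+0=1
L[5]='5': occ=1, LF[5]=C('5')+1=11+1=12
L[6]='0': occ=1, LF[6]=C('0')+1=1+1=2
L[7]='4': occ=2, LF[7]=C('4')+2=6+2=8
L[8]='0': occ=2, LF[8]=C('0')+2=1+2=3
L[9]='5': occ=2, LF[9]=C('5')+2=11+2=13
L[10]='0': occ=3, LF[10]=C('0')+3=1+3=4
L[11]='$': occ=0, LF[11]=C('$')+0=0+0=0
L[12]='4': occ=3, LF[12]=C('4')+3=6+3=9
L[13]='4': occ=4, LF[13]=C('4')+4=6+4=10

Answer: 6 7 5 11 1 12 2 8 3 13 4 0 9 10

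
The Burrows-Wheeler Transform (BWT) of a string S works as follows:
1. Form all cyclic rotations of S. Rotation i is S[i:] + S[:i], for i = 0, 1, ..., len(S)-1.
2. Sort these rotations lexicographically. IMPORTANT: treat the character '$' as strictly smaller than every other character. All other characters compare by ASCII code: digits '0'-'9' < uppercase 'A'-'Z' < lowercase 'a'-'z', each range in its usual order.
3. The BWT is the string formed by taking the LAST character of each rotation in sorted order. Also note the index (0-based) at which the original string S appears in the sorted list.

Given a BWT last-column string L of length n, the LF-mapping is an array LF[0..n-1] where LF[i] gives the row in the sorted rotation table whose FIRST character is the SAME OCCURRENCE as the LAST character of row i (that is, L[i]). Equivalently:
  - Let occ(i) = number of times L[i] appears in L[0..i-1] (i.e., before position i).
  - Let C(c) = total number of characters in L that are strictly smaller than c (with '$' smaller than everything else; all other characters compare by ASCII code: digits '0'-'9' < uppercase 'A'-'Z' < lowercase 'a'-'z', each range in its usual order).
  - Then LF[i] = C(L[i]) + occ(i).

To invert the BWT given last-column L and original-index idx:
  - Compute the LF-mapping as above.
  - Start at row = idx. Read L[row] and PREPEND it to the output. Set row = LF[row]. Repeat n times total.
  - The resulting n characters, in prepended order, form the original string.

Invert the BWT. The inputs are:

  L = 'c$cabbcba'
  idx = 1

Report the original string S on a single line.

Answer: abbbcacc$

Derivation:
LF mapping: 6 0 7 1 3 4 8 5 2
Walk LF starting at row 1, prepending L[row]:
  step 1: row=1, L[1]='$', prepend. Next row=LF[1]=0
  step 2: row=0, L[0]='c', prepend. Next row=LF[0]=6
  step 3: row=6, L[6]='c', prepend. Next row=LF[6]=8
  step 4: row=8, L[8]='a', prepend. Next row=LF[8]=2
  step 5: row=2, L[2]='c', prepend. Next row=LF[2]=7
  step 6: row=7, L[7]='b', prepend. Next row=LF[7]=5
  step 7: row=5, L[5]='b', prepend. Next row=LF[5]=4
  step 8: row=4, L[4]='b', prepend. Next row=LF[4]=3
  step 9: row=3, L[3]='a', prepend. Next row=LF[3]=1
Reversed output: abbbcacc$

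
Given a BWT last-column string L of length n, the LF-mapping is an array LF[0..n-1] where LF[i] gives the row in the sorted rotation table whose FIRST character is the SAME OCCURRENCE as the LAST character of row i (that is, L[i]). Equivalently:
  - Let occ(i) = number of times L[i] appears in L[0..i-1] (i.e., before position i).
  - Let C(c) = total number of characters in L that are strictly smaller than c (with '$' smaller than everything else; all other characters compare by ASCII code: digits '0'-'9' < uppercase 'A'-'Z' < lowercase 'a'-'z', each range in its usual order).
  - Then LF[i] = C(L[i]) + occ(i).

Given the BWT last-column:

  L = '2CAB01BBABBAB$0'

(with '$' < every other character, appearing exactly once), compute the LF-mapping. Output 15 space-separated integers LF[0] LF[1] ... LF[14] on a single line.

Char counts: '$':1, '0':2, '1':1, '2':1, 'A':3, 'B':6, 'C':1
C (first-col start): C('$')=0, C('0')=1, C('1')=3, C('2')=4, C('A')=5, C('B')=8, C('C')=14
L[0]='2': occ=0, LF[0]=C('2')+0=4+0=4
L[1]='C': occ=0, LF[1]=C('C')+0=14+0=14
L[2]='A': occ=0, LF[2]=C('A')+0=5+0=5
L[3]='B': occ=0, LF[3]=C('B')+0=8+0=8
L[4]='0': occ=0, LF[4]=C('0')+0=1+0=1
L[5]='1': occ=0, LF[5]=C('1')+0=3+0=3
L[6]='B': occ=1, LF[6]=C('B')+1=8+1=9
L[7]='B': occ=2, LF[7]=C('B')+2=8+2=10
L[8]='A': occ=1, LF[8]=C('A')+1=5+1=6
L[9]='B': occ=3, LF[9]=C('B')+3=8+3=11
L[10]='B': occ=4, LF[10]=C('B')+4=8+4=12
L[11]='A': occ=2, LF[11]=C('A')+2=5+2=7
L[12]='B': occ=5, LF[12]=C('B')+5=8+5=13
L[13]='$': occ=0, LF[13]=C('$')+0=0+0=0
L[14]='0': occ=1, LF[14]=C('0')+1=1+1=2

Answer: 4 14 5 8 1 3 9 10 6 11 12 7 13 0 2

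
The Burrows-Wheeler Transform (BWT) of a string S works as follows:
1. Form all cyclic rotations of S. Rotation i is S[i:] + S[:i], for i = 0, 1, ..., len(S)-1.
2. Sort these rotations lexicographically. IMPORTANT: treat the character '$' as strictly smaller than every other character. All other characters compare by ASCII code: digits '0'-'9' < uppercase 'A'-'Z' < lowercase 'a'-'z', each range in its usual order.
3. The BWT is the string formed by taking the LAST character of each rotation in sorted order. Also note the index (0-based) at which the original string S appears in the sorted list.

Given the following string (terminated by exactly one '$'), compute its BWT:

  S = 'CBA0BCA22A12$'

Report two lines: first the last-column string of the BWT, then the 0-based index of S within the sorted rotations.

Answer: 2AA1A2B2CC0B$
12

Derivation:
All 13 rotations (rotation i = S[i:]+S[:i]):
  rot[0] = CBA0BCA22A12$
  rot[1] = BA0BCA22A12$C
  rot[2] = A0BCA22A12$CB
  rot[3] = 0BCA22A12$CBA
  rot[4] = BCA22A12$CBA0
  rot[5] = CA22A12$CBA0B
  rot[6] = A22A12$CBA0BC
  rot[7] = 22A12$CBA0BCA
  rot[8] = 2A12$CBA0BCA2
  rot[9] = A12$CBA0BCA22
  rot[10] = 12$CBA0BCA22A
  rot[11] = 2$CBA0BCA22A1
  rot[12] = $CBA0BCA22A12
Sorted (with $ < everything):
  sorted[0] = $CBA0BCA22A12  (last char: '2')
  sorted[1] = 0BCA22A12$CBA  (last char: 'A')
  sorted[2] = 12$CBA0BCA22A  (last char: 'A')
  sorted[3] = 2$CBA0BCA22A1  (last char: '1')
  sorted[4] = 22A12$CBA0BCA  (last char: 'A')
  sorted[5] = 2A12$CBA0BCA2  (last char: '2')
  sorted[6] = A0BCA22A12$CB  (last char: 'B')
  sorted[7] = A12$CBA0BCA22  (last char: '2')
  sorted[8] = A22A12$CBA0BC  (last char: 'C')
  sorted[9] = BA0BCA22A12$C  (last char: 'C')
  sorted[10] = BCA22A12$CBA0  (last char: '0')
  sorted[11] = CA22A12$CBA0B  (last char: 'B')
  sorted[12] = CBA0BCA22A12$  (last char: '$')
Last column: 2AA1A2B2CC0B$
Original string S is at sorted index 12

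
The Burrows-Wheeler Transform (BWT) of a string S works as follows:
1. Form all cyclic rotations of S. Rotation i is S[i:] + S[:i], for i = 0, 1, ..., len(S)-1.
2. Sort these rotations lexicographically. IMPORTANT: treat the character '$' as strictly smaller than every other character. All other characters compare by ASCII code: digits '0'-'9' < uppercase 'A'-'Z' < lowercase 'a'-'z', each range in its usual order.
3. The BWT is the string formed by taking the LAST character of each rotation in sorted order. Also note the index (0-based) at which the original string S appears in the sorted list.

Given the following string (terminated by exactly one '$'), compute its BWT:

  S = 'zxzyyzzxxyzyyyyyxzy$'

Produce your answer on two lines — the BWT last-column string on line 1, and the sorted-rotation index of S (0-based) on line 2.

All 20 rotations (rotation i = S[i:]+S[:i]):
  rot[0] = zxzyyzzxxyzyyyyyxzy$
  rot[1] = xzyyzzxxyzyyyyyxzy$z
  rot[2] = zyyzzxxyzyyyyyxzy$zx
  rot[3] = yyzzxxyzyyyyyxzy$zxz
  rot[4] = yzzxxyzyyyyyxzy$zxzy
  rot[5] = zzxxyzyyyyyxzy$zxzyy
  rot[6] = zxxyzyyyyyxzy$zxzyyz
  rot[7] = xxyzyyyyyxzy$zxzyyzz
  rot[8] = xyzyyyyyxzy$zxzyyzzx
  rot[9] = yzyyyyyxzy$zxzyyzzxx
  rot[10] = zyyyyyxzy$zxzyyzzxxy
  rot[11] = yyyyyxzy$zxzyyzzxxyz
  rot[12] = yyyyxzy$zxzyyzzxxyzy
  rot[13] = yyyxzy$zxzyyzzxxyzyy
  rot[14] = yyxzy$zxzyyzzxxyzyyy
  rot[15] = yxzy$zxzyyzzxxyzyyyy
  rot[16] = xzy$zxzyyzzxxyzyyyyy
  rot[17] = zy$zxzyyzzxxyzyyyyyx
  rot[18] = y$zxzyyzzxxyzyyyyyxz
  rot[19] = $zxzyyzzxxyzyyyyyxzy
Sorted (with $ < everything):
  sorted[0] = $zxzyyzzxxyzyyyyyxzy  (last char: 'y')
  sorted[1] = xxyzyyyyyxzy$zxzyyzz  (last char: 'z')
  sorted[2] = xyzyyyyyxzy$zxzyyzzx  (last char: 'x')
  sorted[3] = xzy$zxzyyzzxxyzyyyyy  (last char: 'y')
  sorted[4] = xzyyzzxxyzyyyyyxzy$z  (last char: 'z')
  sorted[5] = y$zxzyyzzxxyzyyyyyxz  (last char: 'z')
  sorted[6] = yxzy$zxzyyzzxxyzyyyy  (last char: 'y')
  sorted[7] = yyxzy$zxzyyzzxxyzyyy  (last char: 'y')
  sorted[8] = yyyxzy$zxzyyzzxxyzyy  (last char: 'y')
  sorted[9] = yyyyxzy$zxzyyzzxxyzy  (last char: 'y')
  sorted[10] = yyyyyxzy$zxzyyzzxxyz  (last char: 'z')
  sorted[11] = yyzzxxyzyyyyyxzy$zxz  (last char: 'z')
  sorted[12] = yzyyyyyxzy$zxzyyzzxx  (last char: 'x')
  sorted[13] = yzzxxyzyyyyyxzy$zxzy  (last char: 'y')
  sorted[14] = zxxyzyyyyyxzy$zxzyyz  (last char: 'z')
  sorted[15] = zxzyyzzxxyzyyyyyxzy$  (last char: '$')
  sorted[16] = zy$zxzyyzzxxyzyyyyyx  (last char: 'x')
  sorted[17] = zyyyyyxzy$zxzyyzzxxy  (last char: 'y')
  sorted[18] = zyyzzxxyzyyyyyxzy$zx  (last char: 'x')
  sorted[19] = zzxxyzyyyyyxzy$zxzyy  (last char: 'y')
Last column: yzxyzzyyyyzzxyz$xyxy
Original string S is at sorted index 15

Answer: yzxyzzyyyyzzxyz$xyxy
15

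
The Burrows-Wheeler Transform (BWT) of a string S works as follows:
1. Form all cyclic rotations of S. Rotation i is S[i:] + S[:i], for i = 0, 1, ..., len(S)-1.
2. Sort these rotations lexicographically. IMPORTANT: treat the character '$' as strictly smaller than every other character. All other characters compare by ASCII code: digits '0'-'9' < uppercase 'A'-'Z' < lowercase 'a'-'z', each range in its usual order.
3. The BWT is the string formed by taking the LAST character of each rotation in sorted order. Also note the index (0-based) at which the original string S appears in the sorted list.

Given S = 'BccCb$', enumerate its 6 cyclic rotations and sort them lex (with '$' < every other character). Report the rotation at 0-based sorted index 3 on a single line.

Answer: b$BccC

Derivation:
All 6 rotations (rotation i = S[i:]+S[:i]):
  rot[0] = BccCb$
  rot[1] = ccCb$B
  rot[2] = cCb$Bc
  rot[3] = Cb$Bcc
  rot[4] = b$BccC
  rot[5] = $BccCb
Sorted (with $ < everything):
  sorted[0] = $BccCb
  sorted[1] = BccCb$
  sorted[2] = Cb$Bcc
  sorted[3] = b$BccC
  sorted[4] = cCb$Bc
  sorted[5] = ccCb$B
sorted[3] = b$BccC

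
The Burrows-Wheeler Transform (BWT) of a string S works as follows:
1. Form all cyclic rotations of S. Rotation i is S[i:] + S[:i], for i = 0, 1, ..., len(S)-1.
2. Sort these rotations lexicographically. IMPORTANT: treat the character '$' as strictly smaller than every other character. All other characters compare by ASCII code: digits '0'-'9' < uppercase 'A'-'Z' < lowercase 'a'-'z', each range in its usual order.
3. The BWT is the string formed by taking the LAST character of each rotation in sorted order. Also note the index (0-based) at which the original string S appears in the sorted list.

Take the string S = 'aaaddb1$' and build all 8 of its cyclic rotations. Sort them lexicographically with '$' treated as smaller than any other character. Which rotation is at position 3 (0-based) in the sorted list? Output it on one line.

Answer: aaddb1$a

Derivation:
All 8 rotations (rotation i = S[i:]+S[:i]):
  rot[0] = aaaddb1$
  rot[1] = aaddb1$a
  rot[2] = addb1$aa
  rot[3] = ddb1$aaa
  rot[4] = db1$aaad
  rot[5] = b1$aaadd
  rot[6] = 1$aaaddb
  rot[7] = $aaaddb1
Sorted (with $ < everything):
  sorted[0] = $aaaddb1
  sorted[1] = 1$aaaddb
  sorted[2] = aaaddb1$
  sorted[3] = aaddb1$a
  sorted[4] = addb1$aa
  sorted[5] = b1$aaadd
  sorted[6] = db1$aaad
  sorted[7] = ddb1$aaa
sorted[3] = aaddb1$a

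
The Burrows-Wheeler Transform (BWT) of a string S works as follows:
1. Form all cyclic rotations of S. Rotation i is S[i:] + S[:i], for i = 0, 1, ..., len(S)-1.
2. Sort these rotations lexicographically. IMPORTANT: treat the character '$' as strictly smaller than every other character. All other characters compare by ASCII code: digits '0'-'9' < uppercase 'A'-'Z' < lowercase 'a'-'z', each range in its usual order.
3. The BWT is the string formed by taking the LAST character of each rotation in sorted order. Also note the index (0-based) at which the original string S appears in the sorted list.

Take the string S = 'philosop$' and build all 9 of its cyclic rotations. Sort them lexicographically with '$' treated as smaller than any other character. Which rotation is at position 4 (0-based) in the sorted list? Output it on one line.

Answer: op$philos

Derivation:
All 9 rotations (rotation i = S[i:]+S[:i]):
  rot[0] = philosop$
  rot[1] = hilosop$p
  rot[2] = ilosop$ph
  rot[3] = losop$phi
  rot[4] = osop$phil
  rot[5] = sop$philo
  rot[6] = op$philos
  rot[7] = p$philoso
  rot[8] = $philosop
Sorted (with $ < everything):
  sorted[0] = $philosop
  sorted[1] = hilosop$p
  sorted[2] = ilosop$ph
  sorted[3] = losop$phi
  sorted[4] = op$philos
  sorted[5] = osop$phil
  sorted[6] = p$philoso
  sorted[7] = philosop$
  sorted[8] = sop$philo
sorted[4] = op$philos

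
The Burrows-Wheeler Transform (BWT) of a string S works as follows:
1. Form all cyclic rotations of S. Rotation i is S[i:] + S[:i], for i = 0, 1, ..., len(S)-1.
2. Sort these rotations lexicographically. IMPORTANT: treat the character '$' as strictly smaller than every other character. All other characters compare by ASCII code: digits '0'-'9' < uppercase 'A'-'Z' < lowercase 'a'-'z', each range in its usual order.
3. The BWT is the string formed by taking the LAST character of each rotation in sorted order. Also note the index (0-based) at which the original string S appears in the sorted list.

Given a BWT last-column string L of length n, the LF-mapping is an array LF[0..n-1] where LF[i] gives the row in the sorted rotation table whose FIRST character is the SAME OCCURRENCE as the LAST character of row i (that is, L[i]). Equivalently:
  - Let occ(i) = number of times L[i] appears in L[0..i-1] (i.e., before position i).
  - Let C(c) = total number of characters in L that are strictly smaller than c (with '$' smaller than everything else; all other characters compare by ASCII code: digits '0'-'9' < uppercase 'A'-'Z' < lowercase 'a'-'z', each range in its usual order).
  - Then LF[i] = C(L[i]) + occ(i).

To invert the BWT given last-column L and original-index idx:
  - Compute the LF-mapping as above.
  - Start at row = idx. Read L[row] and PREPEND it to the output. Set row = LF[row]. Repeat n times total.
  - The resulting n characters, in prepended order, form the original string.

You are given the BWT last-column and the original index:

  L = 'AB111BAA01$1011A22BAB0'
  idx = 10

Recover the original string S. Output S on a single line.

Answer: 1A1102AB10BBB012AA11A$

Derivation:
LF mapping: 13 18 4 5 6 19 14 15 1 7 0 8 2 9 10 16 11 12 20 17 21 3
Walk LF starting at row 10, prepending L[row]:
  step 1: row=10, L[10]='$', prepend. Next row=LF[10]=0
  step 2: row=0, L[0]='A', prepend. Next row=LF[0]=13
  step 3: row=13, L[13]='1', prepend. Next row=LF[13]=9
  step 4: row=9, L[9]='1', prepend. Next row=LF[9]=7
  step 5: row=7, L[7]='A', prepend. Next row=LF[7]=15
  step 6: row=15, L[15]='A', prepend. Next row=LF[15]=16
  step 7: row=16, L[16]='2', prepend. Next row=LF[16]=11
  step 8: row=11, L[11]='1', prepend. Next row=LF[11]=8
  step 9: row=8, L[8]='0', prepend. Next row=LF[8]=1
  step 10: row=1, L[1]='B', prepend. Next row=LF[1]=18
  step 11: row=18, L[18]='B', prepend. Next row=LF[18]=20
  step 12: row=20, L[20]='B', prepend. Next row=LF[20]=21
  step 13: row=21, L[21]='0', prepend. Next row=LF[21]=3
  step 14: row=3, L[3]='1', prepend. Next row=LF[3]=5
  step 15: row=5, L[5]='B', prepend. Next row=LF[5]=19
  step 16: row=19, L[19]='A', prepend. Next row=LF[19]=17
  step 17: row=17, L[17]='2', prepend. Next row=LF[17]=12
  step 18: row=12, L[12]='0', prepend. Next row=LF[12]=2
  step 19: row=2, L[2]='1', prepend. Next row=LF[2]=4
  step 20: row=4, L[4]='1', prepend. Next row=LF[4]=6
  step 21: row=6, L[6]='A', prepend. Next row=LF[6]=14
  step 22: row=14, L[14]='1', prepend. Next row=LF[14]=10
Reversed output: 1A1102AB10BBB012AA11A$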